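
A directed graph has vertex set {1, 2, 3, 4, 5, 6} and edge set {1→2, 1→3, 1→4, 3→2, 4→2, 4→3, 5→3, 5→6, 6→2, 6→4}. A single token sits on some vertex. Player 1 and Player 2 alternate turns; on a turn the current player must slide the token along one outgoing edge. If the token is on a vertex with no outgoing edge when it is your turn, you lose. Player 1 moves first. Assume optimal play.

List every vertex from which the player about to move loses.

2, 5

Build the W/L table. Terminal = L. A non-terminal position is W if it has a move to some L; otherwise it is L.
Every edge goes from a vertex to one that appears earlier in the order 2, 3, 4, 1, 6, 5, so processing vertices in that order labels each vertex after all of its successors.
2: no outgoing edge → L
3: can move to 2, which is L ⇒ W
4: can move to 2, which is L ⇒ W
1: can move to 2, which is L ⇒ W
6: can move to 2, which is L ⇒ W
5: moves to 6(W), 3(W); every one is W ⇒ L
Reading off the rows marked L gives the requested list; there are 2 such vertices.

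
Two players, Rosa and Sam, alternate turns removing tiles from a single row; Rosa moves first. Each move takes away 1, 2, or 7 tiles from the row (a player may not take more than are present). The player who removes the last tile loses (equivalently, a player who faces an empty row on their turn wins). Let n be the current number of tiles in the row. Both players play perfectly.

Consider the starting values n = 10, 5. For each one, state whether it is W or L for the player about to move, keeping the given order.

Use the standard recursion: the mover wins at a terminal position; elsewhere, the mover wins exactly when some move hands the opponent an L position.
n=0: no move; the opponent has just taken the last tile and therefore loses → W
n=1: only reaches 0(W), which is W → L
n=2: reaches L-position 1 → W
n=3: reaches L-position 1 → W
n=4: only reaches 3(W), 2(W), all W → L
n=5: reaches L-position 4 → W
n=6: reaches L-position 4 → W
n=7: only reaches 6(W), 5(W), 0(W), all W → L
n=8: reaches L-position 7 → W
n=9: reaches L-position 7 → W
n=10: only reaches 9(W), 8(W), 3(W), all W → L

10: L, 5: W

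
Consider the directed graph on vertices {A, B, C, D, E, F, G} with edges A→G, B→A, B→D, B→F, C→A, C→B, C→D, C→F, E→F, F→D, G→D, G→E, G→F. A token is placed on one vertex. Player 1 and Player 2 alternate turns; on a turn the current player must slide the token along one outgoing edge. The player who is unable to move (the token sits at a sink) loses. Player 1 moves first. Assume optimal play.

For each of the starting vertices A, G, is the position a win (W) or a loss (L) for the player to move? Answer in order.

A: L, G: W

Compute win/loss labels from the base case upward. A position with no move is L. Any other position is W if it can reach an L in one move, else L.
Every edge goes from a vertex to one that appears earlier in the order D, F, E, G, A, B, C, so processing vertices in that order labels each vertex after all of its successors.
D: no outgoing edge → L
F: can move to D, which is L ⇒ W
E: the only move is to F(W), a W ⇒ L
G: can move to E, which is L ⇒ W
A: the only move is to G(W), a W ⇒ L
B: can move to A, which is L ⇒ W
C: can move to A, which is L ⇒ W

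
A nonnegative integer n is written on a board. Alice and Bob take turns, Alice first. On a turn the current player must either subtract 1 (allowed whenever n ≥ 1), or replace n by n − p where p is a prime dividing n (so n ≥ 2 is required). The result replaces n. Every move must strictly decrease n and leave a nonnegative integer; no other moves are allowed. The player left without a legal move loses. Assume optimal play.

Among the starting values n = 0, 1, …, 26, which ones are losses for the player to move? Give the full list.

0, 4, 8, 12, 16, 20, 24

Use the standard recursion: the mover loses at a terminal position; elsewhere, the mover wins exactly when some move hands the opponent an L position.
n=0: no move → L
n=1: reaches L-position 0 → W
n=2: reaches L-position 0 → W
n=3: reaches L-position 0 → W
n=4: only reaches 2(W), 3(W), all W → L
n=5: reaches L-position 0 → W
n=6: reaches L-position 4 → W
n=7: reaches L-position 0 → W
n=8: only reaches 6(W), 7(W), all W → L
n=9: reaches L-position 8 → W
n=10: reaches L-position 8 → W
n=11: reaches L-position 0 → W
n=12: only reaches 9(W), 10(W), 11(W), all W → L
n=13: reaches L-position 0 → W
n=14: reaches L-position 12 → W
n=15: reaches L-position 12 → W
n=16: only reaches 14(W), 15(W), all W → L
n=17: reaches L-position 0 → W
n=18: reaches L-position 16 → W
n=19: reaches L-position 0 → W
n=20: only reaches 15(W), 18(W), 19(W), all W → L
n=21: reaches L-position 20 → W
n=22: reaches L-position 20 → W
n=23: reaches L-position 0 → W
n=24: only reaches 21(W), 22(W), 23(W), all W → L
n=25: reaches L-position 20 → W
n=26: reaches L-position 24 → W
The losing starting values of n are exactly the entries labelled L in this table (7 of them).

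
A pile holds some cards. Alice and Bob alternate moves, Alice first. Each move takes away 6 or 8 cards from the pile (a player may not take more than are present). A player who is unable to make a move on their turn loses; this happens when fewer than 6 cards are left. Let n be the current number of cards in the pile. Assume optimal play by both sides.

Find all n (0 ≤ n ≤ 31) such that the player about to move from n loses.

Positions with no move are L. A position that does have a move is losing for the player to move precisely when every available move leads to a winning position for the opponent. Fill in the labels:
n=0: no move → L
n=1: no move → L
n=2: no move → L
n=3: no move → L
n=4: no move → L
n=5: no move → L
n=6: reaches L-position 0 → W
n=7: reaches L-position 1 → W
n=8: reaches L-position 2 → W
n=9: reaches L-position 3 → W
n=10: reaches L-position 4 → W
n=11: reaches L-position 5 → W
n=12: reaches L-position 4 → W
n=13: reaches L-position 5 → W
n=14: only reaches 8(W), 6(W), all W → L
n=15: only reaches 9(W), 7(W), all W → L
n=16: only reaches 10(W), 8(W), all W → L
n=17: only reaches 11(W), 9(W), all W → L
n=18: only reaches 12(W), 10(W), all W → L
n=19: only reaches 13(W), 11(W), all W → L
n=20: reaches L-position 14 → W
n=21: reaches L-position 15 → W
n=22: reaches L-position 16 → W
n=23: reaches L-position 17 → W
n=24: reaches L-position 18 → W
n=25: reaches L-position 19 → W
n=26: reaches L-position 18 → W
n=27: reaches L-position 19 → W
n=28: only reaches 22(W), 20(W), all W → L
n=29: only reaches 23(W), 21(W), all W → L
n=30: only reaches 24(W), 22(W), all W → L
n=31: only reaches 25(W), 23(W), all W → L
The losing starting values of n are exactly the entries labelled L in this table (16 of them).

0, 1, 2, 3, 4, 5, 14, 15, 16, 17, 18, 19, 28, 29, 30, 31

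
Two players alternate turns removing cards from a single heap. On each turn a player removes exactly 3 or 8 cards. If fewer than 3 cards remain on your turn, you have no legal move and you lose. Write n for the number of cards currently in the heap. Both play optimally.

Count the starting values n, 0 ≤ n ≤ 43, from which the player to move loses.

20

Build the W/L table. Terminal = L. A non-terminal position is W if it has a move to some L; otherwise it is L.
n=0: no move → L
n=1: no move → L
n=2: no move → L
n=3: W (go to 0, an L position)
n=4: W (go to 1, an L position)
n=5: W (go to 2, an L position)
n=6: L (sole option 3(W) is W)
n=7: L (sole option 4(W) is W)
n=8: W (go to 0, an L position)
n=9: W (go to 6, an L position)
n=10: W (go to 7, an L position)
n=11: L (options 8(W), 3(W) are all W)
n=12: L (options 9(W), 4(W) are all W)
n=13: L (options 10(W), 5(W) are all W)
n=14: W (go to 11, an L position)
n=15: W (go to 12, an L position)
n=16: W (go to 13, an L position)
n=17: L (options 14(W), 9(W) are all W)
n=18: L (options 15(W), 10(W) are all W)
n=19: W (go to 11, an L position)
n=20: W (go to 17, an L position)
n=21: W (go to 18, an L position)
n=22: L (options 19(W), 14(W) are all W)
n=23: L (options 20(W), 15(W) are all W)
n=24: L (options 21(W), 16(W) are all W)
n=25: W (go to 22, an L position)
n=26: W (go to 23, an L position)
n=27: W (go to 24, an L position)
n=28: L (options 25(W), 20(W) are all W)
n=29: L (options 26(W), 21(W) are all W)
n=30: W (go to 22, an L position)
n=31: W (go to 28, an L position)
n=32: W (go to 29, an L position)
n=33: L (options 30(W), 25(W) are all W)
n=34: L (options 31(W), 26(W) are all W)
n=35: L (options 32(W), 27(W) are all W)
n=36: W (go to 33, an L position)
n=37: W (go to 34, an L position)
n=38: W (go to 35, an L position)
n=39: L (options 36(W), 31(W) are all W)
n=40: L (options 37(W), 32(W) are all W)
n=41: W (go to 33, an L position)
n=42: W (go to 39, an L position)
n=43: W (go to 40, an L position)
L entries with 0 ≤ n ≤ 43: n = 0, 1, 2, 6, 7, 11, 12, 13, 17, 18, 22, 23, 24, 28, 29, 33, 34, 35, 39, 40; that makes 20.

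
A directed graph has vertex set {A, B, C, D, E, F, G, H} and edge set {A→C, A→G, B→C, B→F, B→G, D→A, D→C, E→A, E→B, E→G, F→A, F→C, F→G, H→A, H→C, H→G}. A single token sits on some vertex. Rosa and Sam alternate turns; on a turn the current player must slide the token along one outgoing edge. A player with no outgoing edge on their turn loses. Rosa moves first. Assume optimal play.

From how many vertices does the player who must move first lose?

2

Positions with no move are L. A position that does have a move is losing for the player to move precisely when every available move leads to a winning position for the opponent. Fill in the labels:
Every edge goes from a vertex to one that appears earlier in the order C, G, A, F, D, B, H, E, so processing vertices in that order labels each vertex after all of its successors.
C: no outgoing edge → L
G: no outgoing edge → L
A: →G(L), so W
F: →G(L), so W
D: →C(L), so W
B: →G(L), so W
H: →G(L), so W
E: →G(L), so W
The L vertices are C, G; that is 2 in all.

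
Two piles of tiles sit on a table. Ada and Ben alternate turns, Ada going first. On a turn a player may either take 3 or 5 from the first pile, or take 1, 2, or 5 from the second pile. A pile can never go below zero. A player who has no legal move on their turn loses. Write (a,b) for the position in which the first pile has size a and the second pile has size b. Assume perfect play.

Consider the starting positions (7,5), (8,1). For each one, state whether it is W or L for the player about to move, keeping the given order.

(7,5): L, (8,1): W

Use the standard recursion: the mover loses at a terminal position; elsewhere, the mover wins exactly when some move hands the opponent an L position.
No move ever increases a pile, so every position that can arise here has a ≤ 8 and b ≤ 5; it is enough to label the cells with 0 ≤ a ≤ 8 and 0 ≤ b ≤ 5.
Every move lowers a or b (never raises either), so fill the grid row by row in increasing a, and left to right within a row: each cell's successors are then already labelled.
      b=0  b=1  b=2  b=3  b=4  b=5
a=0:    L    W    W    L    W    W
a=1:    L    W    W    L    W    W
a=2:    L    W    W    L    W    W
a=3:    W    L    W    W    L    W
a=4:    W    L    W    W    L    W
a=5:    W    L    W    W    L    W
a=6:    W    W    L    W    W    L
a=7:    W    W    L    W    W    L
a=8:    L    W    W    L    W    W
Cells with no legal move (terminal, hence L): (0,0), (1,0), (2,0).
The remaining L cells, each justified by listing all of its moves:
(0,3): L (options (0,2)(W), (0,1)(W) are all W)
(1,3): L (options (1,2)(W), (1,1)(W) are all W)
(2,3): L (options (2,2)(W), (2,1)(W) are all W)
(3,1): L (options (0,1)(W), (3,0)(W) are all W)
(3,4): L (options (0,4)(W), (3,3)(W), (3,2)(W) are all W)
(4,1): L (options (1,1)(W), (4,0)(W) are all W)
(4,4): L (options (1,4)(W), (4,3)(W), (4,2)(W) are all W)
(5,1): L (options (2,1)(W), (0,1)(W), (5,0)(W) are all W)
(5,4): L (options (2,4)(W), (0,4)(W), (5,3)(W), (5,2)(W) are all W)
(6,2): L (options (3,2)(W), (1,2)(W), (6,1)(W), (6,0)(W) are all W)
(6,5): L (options (3,5)(W), (1,5)(W), (6,4)(W), (6,3)(W), (6,0)(W) are all W)
(7,2): L (options (4,2)(W), (2,2)(W), (7,1)(W), (7,0)(W) are all W)
(7,5): L (options (4,5)(W), (2,5)(W), (7,4)(W), (7,3)(W), (7,0)(W) are all W)
(8,0): L (options (5,0)(W), (3,0)(W) are all W)
(8,3): L (options (5,3)(W), (3,3)(W), (8,2)(W), (8,1)(W) are all W)
Every other cell has at least one move into one of the L cells above, so it is W.
(7,5): one of the L cells justified above, so L
(8,1): the move to (5,1) reaches an L cell, so W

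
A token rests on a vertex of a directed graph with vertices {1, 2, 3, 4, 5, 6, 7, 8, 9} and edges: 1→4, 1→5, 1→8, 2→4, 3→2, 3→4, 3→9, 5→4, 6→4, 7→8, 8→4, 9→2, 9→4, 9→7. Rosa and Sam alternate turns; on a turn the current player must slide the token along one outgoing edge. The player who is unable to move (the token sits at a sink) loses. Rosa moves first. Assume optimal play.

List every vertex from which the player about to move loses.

4, 7

Work bottom-up. With no move the player to move loses. Otherwise the position is W if at least one move leads to an L position for the opponent, and L if every move leads to a W.
Every edge goes from a vertex to one that appears earlier in the order 4, 8, 5, 2, 1, 7, 6, 9, 3, so processing vertices in that order labels each vertex after all of its successors.
4: no outgoing edge → L
8: can move to 4, which is L ⇒ W
5: can move to 4, which is L ⇒ W
2: can move to 4, which is L ⇒ W
1: can move to 4, which is L ⇒ W
7: the only move is to 8(W), a W ⇒ L
6: can move to 4, which is L ⇒ W
9: can move to 7, which is L ⇒ W
3: can move to 4, which is L ⇒ W
The losing starting vertices are exactly the entries labelled L in this table (2 of them).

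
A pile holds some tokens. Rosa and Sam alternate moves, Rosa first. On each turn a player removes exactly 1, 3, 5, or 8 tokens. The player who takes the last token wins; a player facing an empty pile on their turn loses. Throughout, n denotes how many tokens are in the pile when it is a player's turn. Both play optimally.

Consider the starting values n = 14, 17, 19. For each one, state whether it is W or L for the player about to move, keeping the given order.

Compute win/loss labels from the base case upward. A position with no move is L. Any other position is W if it can reach an L in one move, else L.
n=0: no move → L
n=1: reaches L-position 0 → W
n=2: only reaches 1(W), which is W → L
n=3: reaches L-position 2 → W
n=4: only reaches 3(W), 1(W), all W → L
n=5: reaches L-position 4 → W
n=6: only reaches 5(W), 3(W), 1(W), all W → L
n=7: reaches L-position 6 → W
n=8: reaches L-position 0 → W
n=9: reaches L-position 6 → W
n=10: reaches L-position 2 → W
n=11: reaches L-position 6 → W
n=12: reaches L-position 4 → W
n=13: only reaches 12(W), 10(W), 8(W), 5(W), all W → L
n=14: reaches L-position 13 → W
n=15: only reaches 14(W), 12(W), 10(W), 7(W), all W → L
n=16: reaches L-position 15 → W
n=17: only reaches 16(W), 14(W), 12(W), 9(W), all W → L
n=18: reaches L-position 17 → W
n=19: only reaches 18(W), 16(W), 14(W), 11(W), all W → L

14: W, 17: L, 19: L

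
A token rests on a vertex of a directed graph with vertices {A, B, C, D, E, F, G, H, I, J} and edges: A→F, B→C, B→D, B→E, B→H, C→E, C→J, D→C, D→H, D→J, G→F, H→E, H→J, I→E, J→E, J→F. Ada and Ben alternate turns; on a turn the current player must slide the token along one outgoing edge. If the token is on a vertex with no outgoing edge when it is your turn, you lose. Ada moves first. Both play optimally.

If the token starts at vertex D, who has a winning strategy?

Ben wins.

Compute win/loss labels from the base case upward. A position with no move is L. Any other position is W if it can reach an L in one move, else L.
Every edge goes from a vertex to one that appears earlier in the order E, F, J, C, A, H, I, G, D, B, so processing vertices in that order labels each vertex after all of its successors.
E: no outgoing edge → L
F: no outgoing edge → L
J: →F(L), so W
C: →E(L), so W
A: →F(L), so W
H: →E(L), so W
I: →E(L), so W
G: →F(L), so W
D: →H(W), C(W), J(W) — all W, so L
B: →D(L), so W
Every move from D reaches a W position, so the mover loses.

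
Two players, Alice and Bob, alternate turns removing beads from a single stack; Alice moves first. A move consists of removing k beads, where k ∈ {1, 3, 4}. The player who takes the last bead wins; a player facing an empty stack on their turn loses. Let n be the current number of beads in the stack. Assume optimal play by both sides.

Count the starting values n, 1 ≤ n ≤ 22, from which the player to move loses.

6

Build the W/L table. Terminal = L. A non-terminal position is W if it has a move to some L; otherwise it is L.
n=0: no move → L
n=1: →0(L), so W
n=2: →1(W) only, which is W, so L
n=3: →2(L), so W
n=4: →0(L), so W
n=5: →2(L), so W
n=6: →2(L), so W
n=7: →6(W), 4(W), 3(W) — all W, so L
n=8: →7(L), so W
n=9: →8(W), 6(W), 5(W) — all W, so L
n=10: →9(L), so W
n=11: →7(L), so W
n=12: →9(L), so W
n=13: →9(L), so W
n=14: →13(W), 11(W), 10(W) — all W, so L
n=15: →14(L), so W
n=16: →15(W), 13(W), 12(W) — all W, so L
n=17: →16(L), so W
n=18: →14(L), so W
n=19: →16(L), so W
n=20: →16(L), so W
n=21: →20(W), 18(W), 17(W) — all W, so L
n=22: →21(L), so W
L entries with 1 ≤ n ≤ 22 (n=0 is outside the asked range and is not counted): n = 2, 7, 9, 14, 16, 21; that makes 6.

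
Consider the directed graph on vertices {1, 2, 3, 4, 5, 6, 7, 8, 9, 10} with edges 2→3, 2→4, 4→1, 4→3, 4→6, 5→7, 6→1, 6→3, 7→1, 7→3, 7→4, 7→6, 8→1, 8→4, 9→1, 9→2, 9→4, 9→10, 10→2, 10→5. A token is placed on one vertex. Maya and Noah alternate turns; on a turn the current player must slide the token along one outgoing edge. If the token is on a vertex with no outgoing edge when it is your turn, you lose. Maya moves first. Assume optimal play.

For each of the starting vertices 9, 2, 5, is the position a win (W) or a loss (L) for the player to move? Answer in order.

9: W, 2: W, 5: L

Build the W/L table. Terminal = L. A non-terminal position is W if it has a move to some L; otherwise it is L.
Every edge goes from a vertex to one that appears earlier in the order 1, 3, 6, 4, 7, 2, 5, 8, 10, 9, so processing vertices in that order labels each vertex after all of its successors.
1: no outgoing edge → L
3: no outgoing edge → L
6: →3(L), so W
4: →3(L), so W
7: →3(L), so W
2: →3(L), so W
5: →7(W) only, which is W, so L
8: →1(L), so W
10: →5(L), so W
9: →1(L), so W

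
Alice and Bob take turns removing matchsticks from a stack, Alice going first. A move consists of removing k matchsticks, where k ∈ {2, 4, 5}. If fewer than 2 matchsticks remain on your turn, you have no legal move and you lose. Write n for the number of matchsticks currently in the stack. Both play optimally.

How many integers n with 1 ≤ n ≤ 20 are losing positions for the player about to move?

5

Use the standard recursion: the mover loses at a terminal position; elsewhere, the mover wins exactly when some move hands the opponent an L position.
n=0: no move → L
n=1: no move → L
n=2: reaches L-position 0 → W
n=3: reaches L-position 1 → W
n=4: reaches L-position 0 → W
n=5: reaches L-position 1 → W
n=6: reaches L-position 1 → W
n=7: only reaches 5(W), 3(W), 2(W), all W → L
n=8: only reaches 6(W), 4(W), 3(W), all W → L
n=9: reaches L-position 7 → W
n=10: reaches L-position 8 → W
n=11: reaches L-position 7 → W
n=12: reaches L-position 8 → W
n=13: reaches L-position 8 → W
n=14: only reaches 12(W), 10(W), 9(W), all W → L
n=15: only reaches 13(W), 11(W), 10(W), all W → L
n=16: reaches L-position 14 → W
n=17: reaches L-position 15 → W
n=18: reaches L-position 14 → W
n=19: reaches L-position 15 → W
n=20: reaches L-position 15 → W
L entries with 1 ≤ n ≤ 20 (n=0 is outside the asked range and is not counted): n = 1, 7, 8, 14, 15; that makes 5.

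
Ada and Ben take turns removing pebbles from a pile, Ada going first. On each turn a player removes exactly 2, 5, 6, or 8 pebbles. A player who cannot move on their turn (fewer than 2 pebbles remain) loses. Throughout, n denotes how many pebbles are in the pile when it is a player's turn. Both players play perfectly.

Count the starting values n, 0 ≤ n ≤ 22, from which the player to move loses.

7

Label each position W (a win for the player to move) or L (a loss). A position with no legal move is L; any other position is W exactly when some move reaches an L, and L when every move reaches a W.
n=0: no move → L
n=1: no move → L
n=2: reaches L-position 0 → W
n=3: reaches L-position 1 → W
n=4: only reaches 2(W), which is W → L
n=5: reaches L-position 0 → W
n=6: reaches L-position 4 → W
n=7: reaches L-position 1 → W
n=8: reaches L-position 0 → W
n=9: reaches L-position 4 → W
n=10: reaches L-position 4 → W
n=11: only reaches 9(W), 6(W), 5(W), 3(W), all W → L
n=12: reaches L-position 4 → W
n=13: reaches L-position 11 → W
n=14: only reaches 12(W), 9(W), 8(W), 6(W), all W → L
n=15: only reaches 13(W), 10(W), 9(W), 7(W), all W → L
n=16: reaches L-position 14 → W
n=17: reaches L-position 15 → W
n=18: only reaches 16(W), 13(W), 12(W), 10(W), all W → L
n=19: reaches L-position 14 → W
n=20: reaches L-position 18 → W
n=21: reaches L-position 15 → W
n=22: reaches L-position 14 → W
L entries with 0 ≤ n ≤ 22: n = 0, 1, 4, 11, 14, 15, 18; that makes 7.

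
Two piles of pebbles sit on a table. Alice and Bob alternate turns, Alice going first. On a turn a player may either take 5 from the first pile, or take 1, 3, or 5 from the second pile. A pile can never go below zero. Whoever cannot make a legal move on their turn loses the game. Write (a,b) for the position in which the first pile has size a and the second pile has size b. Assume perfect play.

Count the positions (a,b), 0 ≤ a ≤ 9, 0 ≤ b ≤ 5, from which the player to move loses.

Use the standard recursion: the mover loses at a terminal position; elsewhere, the mover wins exactly when some move hands the opponent an L position.
Every move lowers a or b (never raises either), so fill the grid row by row in increasing a, and left to right within a row: each cell's successors are then already labelled.
      b=0  b=1  b=2  b=3  b=4  b=5
a=0:    L    W    L    W    L    W
a=1:    L    W    L    W    L    W
a=2:    L    W    L    W    L    W
a=3:    L    W    L    W    L    W
a=4:    L    W    L    W    L    W
a=5:    W    L    W    L    W    L
a=6:    W    L    W    L    W    L
a=7:    W    L    W    L    W    L
a=8:    W    L    W    L    W    L
a=9:    W    L    W    L    W    L
Cells with no legal move (terminal, hence L): (0,0), (1,0), (2,0), (3,0), (4,0).
The remaining L cells, each justified by listing all of its moves:
(0,2): only reaches (0,1)(W), which is W → L
(0,4): only reaches (0,3)(W), (0,1)(W), all W → L
(1,2): only reaches (1,1)(W), which is W → L
(1,4): only reaches (1,3)(W), (1,1)(W), all W → L
(2,2): only reaches (2,1)(W), which is W → L
(2,4): only reaches (2,3)(W), (2,1)(W), all W → L
(3,2): only reaches (3,1)(W), which is W → L
(3,4): only reaches (3,3)(W), (3,1)(W), all W → L
(4,2): only reaches (4,1)(W), which is W → L
(4,4): only reaches (4,3)(W), (4,1)(W), all W → L
(5,1): only reaches (0,1)(W), (5,0)(W), all W → L
(5,3): only reaches (0,3)(W), (5,2)(W), (5,0)(W), all W → L
(5,5): only reaches (0,5)(W), (5,4)(W), (5,2)(W), (5,0)(W), all W → L
(6,1): only reaches (1,1)(W), (6,0)(W), all W → L
(6,3): only reaches (1,3)(W), (6,2)(W), (6,0)(W), all W → L
(6,5): only reaches (1,5)(W), (6,4)(W), (6,2)(W), (6,0)(W), all W → L
(7,1): only reaches (2,1)(W), (7,0)(W), all W → L
(7,3): only reaches (2,3)(W), (7,2)(W), (7,0)(W), all W → L
(7,5): only reaches (2,5)(W), (7,4)(W), (7,2)(W), (7,0)(W), all W → L
(8,1): only reaches (3,1)(W), (8,0)(W), all W → L
(8,3): only reaches (3,3)(W), (8,2)(W), (8,0)(W), all W → L
(8,5): only reaches (3,5)(W), (8,4)(W), (8,2)(W), (8,0)(W), all W → L
(9,1): only reaches (4,1)(W), (9,0)(W), all W → L
(9,3): only reaches (4,3)(W), (9,2)(W), (9,0)(W), all W → L
(9,5): only reaches (4,5)(W), (9,4)(W), (9,2)(W), (9,0)(W), all W → L
Every other cell has at least one move into one of the L cells above, so it is W.
L cells per row: a=0: 3, a=1: 3, a=2: 3, a=3: 3, a=4: 3, a=5: 3, a=6: 3, a=7: 3, a=8: 3, a=9: 3; total 30.

30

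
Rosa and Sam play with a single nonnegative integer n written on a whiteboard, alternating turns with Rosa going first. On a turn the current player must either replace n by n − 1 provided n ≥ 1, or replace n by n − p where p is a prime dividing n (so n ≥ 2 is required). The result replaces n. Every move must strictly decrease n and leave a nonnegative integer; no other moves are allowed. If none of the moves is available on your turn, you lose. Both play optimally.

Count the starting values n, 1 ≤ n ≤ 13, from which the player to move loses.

Build the W/L table. Terminal = L. A non-terminal position is W if it has a move to some L; otherwise it is L.
n=0: no move → L
n=1: can move to 0, which is L ⇒ W
n=2: can move to 0, which is L ⇒ W
n=3: can move to 0, which is L ⇒ W
n=4: moves to 2(W), 3(W); every one is W ⇒ L
n=5: can move to 0, which is L ⇒ W
n=6: can move to 4, which is L ⇒ W
n=7: can move to 0, which is L ⇒ W
n=8: moves to 6(W), 7(W); every one is W ⇒ L
n=9: can move to 8, which is L ⇒ W
n=10: can move to 8, which is L ⇒ W
n=11: can move to 0, which is L ⇒ W
n=12: moves to 9(W), 10(W), 11(W); every one is W ⇒ L
n=13: can move to 0, which is L ⇒ W
L entries with 1 ≤ n ≤ 13 (n=0 is outside the asked range and is not counted): n = 4, 8, 12; that makes 3.

3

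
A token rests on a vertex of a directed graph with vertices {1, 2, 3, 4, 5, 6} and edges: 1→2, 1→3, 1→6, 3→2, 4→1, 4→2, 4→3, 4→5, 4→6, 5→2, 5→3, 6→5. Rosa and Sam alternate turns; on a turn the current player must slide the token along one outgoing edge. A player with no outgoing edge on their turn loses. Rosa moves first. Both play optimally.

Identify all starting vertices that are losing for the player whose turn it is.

Compute win/loss labels from the base case upward. A position with no move is L. Any other position is W if it can reach an L in one move, else L.
Every edge goes from a vertex to one that appears earlier in the order 2, 3, 5, 6, 1, 4, so processing vertices in that order labels each vertex after all of its successors.
2: no outgoing edge → L
3: →2(L), so W
5: →2(L), so W
6: →5(W) only, which is W, so L
1: →6(L), so W
4: →6(L), so W
Reading off the rows marked L gives the requested list; there are 2 such vertices.

2, 6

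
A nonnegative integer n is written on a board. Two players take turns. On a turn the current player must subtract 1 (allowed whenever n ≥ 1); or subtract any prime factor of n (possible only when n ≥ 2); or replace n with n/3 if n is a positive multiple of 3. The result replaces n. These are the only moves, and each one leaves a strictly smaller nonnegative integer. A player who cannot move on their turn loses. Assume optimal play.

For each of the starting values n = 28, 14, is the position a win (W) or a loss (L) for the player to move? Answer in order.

Use the standard recursion: the mover loses at a terminal position; elsewhere, the mover wins exactly when some move hands the opponent an L position.
n=0: no move → L
n=1: can move to 0, which is L ⇒ W
n=2: can move to 0, which is L ⇒ W
n=3: can move to 0, which is L ⇒ W
n=4: moves to 2(W), 3(W); every one is W ⇒ L
n=5: can move to 0, which is L ⇒ W
n=6: can move to 4, which is L ⇒ W
n=7: can move to 0, which is L ⇒ W
n=8: moves to 6(W), 7(W); every one is W ⇒ L
n=9: can move to 8, which is L ⇒ W
n=10: can move to 8, which is L ⇒ W
n=11: can move to 0, which is L ⇒ W
n=12: can move to 4, which is L ⇒ W
n=13: can move to 0, which is L ⇒ W
n=14: moves to 7(W), 12(W), 13(W); every one is W ⇒ L
n=15: can move to 14, which is L ⇒ W
n=16: can move to 14, which is L ⇒ W
n=17: can move to 0, which is L ⇒ W
n=18: moves to 6(W), 15(W), 16(W), 17(W); every one is W ⇒ L
n=19: can move to 0, which is L ⇒ W
n=20: can move to 18, which is L ⇒ W
n=21: can move to 14, which is L ⇒ W
n=22: moves to 11(W), 20(W), 21(W); every one is W ⇒ L
n=23: can move to 0, which is L ⇒ W
n=24: can move to 8, which is L ⇒ W
n=25: moves to 20(W), 24(W); every one is W ⇒ L
n=26: can move to 25, which is L ⇒ W
n=27: moves to 9(W), 24(W), 26(W); every one is W ⇒ L
n=28: can move to 27, which is L ⇒ W

28: W, 14: L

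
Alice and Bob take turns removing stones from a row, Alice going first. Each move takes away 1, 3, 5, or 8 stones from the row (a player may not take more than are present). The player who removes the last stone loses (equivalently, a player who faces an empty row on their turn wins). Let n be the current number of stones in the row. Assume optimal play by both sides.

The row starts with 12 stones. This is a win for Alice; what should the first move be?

Remove 5, leaving 7.

Use the standard recursion: the mover wins at a terminal position; elsewhere, the mover wins exactly when some move hands the opponent an L position.
n=0: no move; the opponent has just taken the last stone and therefore loses → W
n=1: →0(W) only, which is W, so L
n=2: →1(L), so W
n=3: →2(W), 0(W) — all W, so L
n=4: →3(L), so W
n=5: →4(W), 2(W), 0(W) — all W, so L
n=6: →5(L), so W
n=7: →6(W), 4(W), 2(W) — all W, so L
n=8: →7(L), so W
n=9: →1(L), so W
n=10: →7(L), so W
n=11: →3(L), so W
n=12: →7(L), so W
From 12, the L positions reachable in one move are: 7.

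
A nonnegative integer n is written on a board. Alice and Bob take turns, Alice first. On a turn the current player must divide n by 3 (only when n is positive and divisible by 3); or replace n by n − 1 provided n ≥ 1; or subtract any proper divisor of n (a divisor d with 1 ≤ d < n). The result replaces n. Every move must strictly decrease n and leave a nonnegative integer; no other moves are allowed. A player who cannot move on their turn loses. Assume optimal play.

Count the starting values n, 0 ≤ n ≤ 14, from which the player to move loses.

Use the standard recursion: the mover loses at a terminal position; elsewhere, the mover wins exactly when some move hands the opponent an L position.
n=0: no move → L
n=1: can move to 0, which is L ⇒ W
n=2: the only move is to 1(W), a W ⇒ L
n=3: can move to 2, which is L ⇒ W
n=4: can move to 2, which is L ⇒ W
n=5: the only move is to 4(W), a W ⇒ L
n=6: can move to 2, which is L ⇒ W
n=7: the only move is to 6(W), a W ⇒ L
n=8: can move to 7, which is L ⇒ W
n=9: moves to 3(W), 6(W), 8(W); every one is W ⇒ L
n=10: can move to 5, which is L ⇒ W
n=11: the only move is to 10(W), a W ⇒ L
n=12: can move to 9, which is L ⇒ W
n=13: the only move is to 12(W), a W ⇒ L
n=14: can move to 7, which is L ⇒ W
L entries with 0 ≤ n ≤ 14: n = 0, 2, 5, 7, 9, 11, 13; that makes 7.

7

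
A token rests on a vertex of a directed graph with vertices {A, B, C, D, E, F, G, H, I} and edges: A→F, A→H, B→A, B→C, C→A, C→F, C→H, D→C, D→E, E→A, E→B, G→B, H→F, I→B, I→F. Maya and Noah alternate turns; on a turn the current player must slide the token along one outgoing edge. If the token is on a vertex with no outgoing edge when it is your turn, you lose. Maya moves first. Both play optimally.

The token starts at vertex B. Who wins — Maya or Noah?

Noah wins.

Build the W/L table. Terminal = L. A non-terminal position is W if it has a move to some L; otherwise it is L.
Every edge goes from a vertex to one that appears earlier in the order F, H, A, C, B, E, D, G, I, so processing vertices in that order labels each vertex after all of its successors.
F: no outgoing edge → L
H: W (go to F, an L position)
A: W (go to F, an L position)
C: W (go to F, an L position)
B: L (options C(W), A(W) are all W)
E: W (go to B, an L position)
D: L (options E(W), C(W) are all W)
G: W (go to B, an L position)
I: W (go to B, an L position)
The starting position B is L: whatever Maya does, the opponent receives a W position.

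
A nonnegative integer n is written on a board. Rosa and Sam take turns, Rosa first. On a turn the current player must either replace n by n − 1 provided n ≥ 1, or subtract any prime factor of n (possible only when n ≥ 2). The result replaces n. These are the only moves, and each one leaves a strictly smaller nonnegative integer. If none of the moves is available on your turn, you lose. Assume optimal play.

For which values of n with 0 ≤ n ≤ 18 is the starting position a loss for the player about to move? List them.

Positions with no move are L. A position that does have a move is losing for the player to move precisely when every available move leads to a winning position for the opponent. Fill in the labels:
n=0: no move → L
n=1: W (go to 0, an L position)
n=2: W (go to 0, an L position)
n=3: W (go to 0, an L position)
n=4: L (options 2(W), 3(W) are all W)
n=5: W (go to 0, an L position)
n=6: W (go to 4, an L position)
n=7: W (go to 0, an L position)
n=8: L (options 6(W), 7(W) are all W)
n=9: W (go to 8, an L position)
n=10: W (go to 8, an L position)
n=11: W (go to 0, an L position)
n=12: L (options 9(W), 10(W), 11(W) are all W)
n=13: W (go to 0, an L position)
n=14: W (go to 12, an L position)
n=15: W (go to 12, an L position)
n=16: L (options 14(W), 15(W) are all W)
n=17: W (go to 0, an L position)
n=18: W (go to 16, an L position)
Reading off the rows marked L gives the requested list; there are 5 such values of n.

0, 4, 8, 12, 16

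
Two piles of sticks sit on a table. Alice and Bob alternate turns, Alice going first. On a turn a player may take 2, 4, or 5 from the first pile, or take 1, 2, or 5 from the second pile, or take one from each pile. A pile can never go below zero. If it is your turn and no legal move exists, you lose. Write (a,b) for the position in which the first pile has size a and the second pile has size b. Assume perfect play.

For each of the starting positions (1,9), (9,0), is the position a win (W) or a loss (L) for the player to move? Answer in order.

(1,9): L, (9,0): W

Work bottom-up. With no move the player to move loses. Otherwise the position is W if at least one move leads to an L position for the opponent, and L if every move leads to a W.
No move ever increases a pile, so every position that can arise here has a ≤ 9 and b ≤ 9; it is enough to label the cells with 0 ≤ a ≤ 9 and 0 ≤ b ≤ 9.
Every move lowers a or b (never raises either), so fill the grid row by row in increasing a, and left to right within a row: each cell's successors are then already labelled.
      b=0  b=1  b=2  b=3  b=4  b=5  b=6  b=7  b=8  b=9
a=0:    L    W    W    L    W    W    L    W    W    L
a=1:    L    W    W    L    W    W    L    W    W    L
a=2:    W    W    L    W    W    L    W    W    L    W
a=3:    W    L    W    W    L    W    W    L    W    W
a=4:    W    L    W    W    L    W    W    L    W    W
a=5:    W    W    W    W    W    W    W    W    W    W
a=6:    W    W    W    W    W    W    W    W    W    W
a=7:    L    W    W    L    W    W    L    W    W    L
a=8:    L    W    W    L    W    W    L    W    W    L
a=9:    W    W    L    W    W    L    W    W    L    W
Cells with no legal move (terminal, hence L): (0,0), (1,0).
The remaining L cells, each justified by listing all of its moves:
(0,3): moves to (0,2)(W), (0,1)(W); every one is W ⇒ L
(0,6): moves to (0,5)(W), (0,4)(W), (0,1)(W); every one is W ⇒ L
(0,9): moves to (0,8)(W), (0,7)(W), (0,4)(W); every one is W ⇒ L
(1,3): moves to (1,2)(W), (1,1)(W), (0,2)(W); every one is W ⇒ L
(1,6): moves to (1,5)(W), (1,4)(W), (1,1)(W), (0,5)(W); every one is W ⇒ L
(1,9): moves to (1,8)(W), (1,7)(W), (1,4)(W), (0,8)(W); every one is W ⇒ L
(2,2): moves to (0,2)(W), (2,1)(W), (2,0)(W), (1,1)(W); every one is W ⇒ L
(2,5): moves to (0,5)(W), (2,4)(W), (2,3)(W), (2,0)(W), (1,4)(W); every one is W ⇒ L
(2,8): moves to (0,8)(W), (2,7)(W), (2,6)(W), (2,3)(W), (1,7)(W); every one is W ⇒ L
(3,1): moves to (1,1)(W), (3,0)(W), (2,0)(W); every one is W ⇒ L
(3,4): moves to (1,4)(W), (3,3)(W), (3,2)(W), (2,3)(W); every one is W ⇒ L
(3,7): moves to (1,7)(W), (3,6)(W), (3,5)(W), (3,2)(W), (2,6)(W); every one is W ⇒ L
(4,1): moves to (2,1)(W), (0,1)(W), (4,0)(W), (3,0)(W); every one is W ⇒ L
(4,4): moves to (2,4)(W), (0,4)(W), (4,3)(W), (4,2)(W), (3,3)(W); every one is W ⇒ L
(4,7): moves to (2,7)(W), (0,7)(W), (4,6)(W), (4,5)(W), (4,2)(W), (3,6)(W); every one is W ⇒ L
(7,0): moves to (5,0)(W), (3,0)(W), (2,0)(W); every one is W ⇒ L
(7,3): moves to (5,3)(W), (3,3)(W), (2,3)(W), (7,2)(W), (7,1)(W), (6,2)(W); every one is W ⇒ L
(7,6): moves to (5,6)(W), (3,6)(W), (2,6)(W), (7,5)(W), (7,4)(W), (7,1)(W), (6,5)(W); every one is W ⇒ L
(7,9): moves to (5,9)(W), (3,9)(W), (2,9)(W), (7,8)(W), (7,7)(W), (7,4)(W), (6,8)(W); every one is W ⇒ L
(8,0): moves to (6,0)(W), (4,0)(W), (3,0)(W); every one is W ⇒ L
(8,3): moves to (6,3)(W), (4,3)(W), (3,3)(W), (8,2)(W), (8,1)(W), (7,2)(W); every one is W ⇒ L
(8,6): moves to (6,6)(W), (4,6)(W), (3,6)(W), (8,5)(W), (8,4)(W), (8,1)(W), (7,5)(W); every one is W ⇒ L
(8,9): moves to (6,9)(W), (4,9)(W), (3,9)(W), (8,8)(W), (8,7)(W), (8,4)(W), (7,8)(W); every one is W ⇒ L
(9,2): moves to (7,2)(W), (5,2)(W), (4,2)(W), (9,1)(W), (9,0)(W), (8,1)(W); every one is W ⇒ L
(9,5): moves to (7,5)(W), (5,5)(W), (4,5)(W), (9,4)(W), (9,3)(W), (9,0)(W), (8,4)(W); every one is W ⇒ L
(9,8): moves to (7,8)(W), (5,8)(W), (4,8)(W), (9,7)(W), (9,6)(W), (9,3)(W), (8,7)(W); every one is W ⇒ L
Every other cell has at least one move into one of the L cells above, so it is W.
(1,9): one of the L cells justified above, so L
(9,0): the move to (7,0) reaches an L cell, so W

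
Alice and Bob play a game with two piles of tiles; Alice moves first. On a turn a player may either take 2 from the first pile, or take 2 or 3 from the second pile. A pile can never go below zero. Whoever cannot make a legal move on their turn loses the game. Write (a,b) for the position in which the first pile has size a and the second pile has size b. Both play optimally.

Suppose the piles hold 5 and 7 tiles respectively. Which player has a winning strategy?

Alice wins.

Use the standard recursion: the mover loses at a terminal position; elsewhere, the mover wins exactly when some move hands the opponent an L position.
No move ever increases a pile, so every position that can arise here has a ≤ 5 and b ≤ 7; it is enough to label the cells with 0 ≤ a ≤ 5 and 0 ≤ b ≤ 7.
Every move lowers a or b (never raises either), so fill the grid row by row in increasing a, and left to right within a row: each cell's successors are then already labelled.
      b=0  b=1  b=2  b=3  b=4  b=5  b=6  b=7
a=0:    L    L    W    W    W    L    L    W
a=1:    L    L    W    W    W    L    L    W
a=2:    W    W    L    L    W    W    W    L
a=3:    W    W    L    L    W    W    W    L
a=4:    L    L    W    W    W    L    L    W
a=5:    L    L    W    W    W    L    L    W
Cells with no legal move (terminal, hence L): (0,0), (0,1), (1,0), (1,1).
The remaining L cells, each justified by listing all of its moves:
(0,5): moves to (0,3)(W), (0,2)(W); every one is W ⇒ L
(0,6): moves to (0,4)(W), (0,3)(W); every one is W ⇒ L
(1,5): moves to (1,3)(W), (1,2)(W); every one is W ⇒ L
(1,6): moves to (1,4)(W), (1,3)(W); every one is W ⇒ L
(2,2): moves to (0,2)(W), (2,0)(W); every one is W ⇒ L
(2,3): moves to (0,3)(W), (2,1)(W), (2,0)(W); every one is W ⇒ L
(2,7): moves to (0,7)(W), (2,5)(W), (2,4)(W); every one is W ⇒ L
(3,2): moves to (1,2)(W), (3,0)(W); every one is W ⇒ L
(3,3): moves to (1,3)(W), (3,1)(W), (3,0)(W); every one is W ⇒ L
(3,7): moves to (1,7)(W), (3,5)(W), (3,4)(W); every one is W ⇒ L
(4,0): the only move is to (2,0)(W), a W ⇒ L
(4,1): the only move is to (2,1)(W), a W ⇒ L
(4,5): moves to (2,5)(W), (4,3)(W), (4,2)(W); every one is W ⇒ L
(4,6): moves to (2,6)(W), (4,4)(W), (4,3)(W); every one is W ⇒ L
(5,0): the only move is to (3,0)(W), a W ⇒ L
(5,1): the only move is to (3,1)(W), a W ⇒ L
(5,5): moves to (3,5)(W), (5,3)(W), (5,2)(W); every one is W ⇒ L
(5,6): moves to (3,6)(W), (5,4)(W), (5,3)(W); every one is W ⇒ L
Every other cell has at least one move into one of the L cells above, so it is W.
The starting position (5,7) is W: Alice should move to (3,7), handing over an L position.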